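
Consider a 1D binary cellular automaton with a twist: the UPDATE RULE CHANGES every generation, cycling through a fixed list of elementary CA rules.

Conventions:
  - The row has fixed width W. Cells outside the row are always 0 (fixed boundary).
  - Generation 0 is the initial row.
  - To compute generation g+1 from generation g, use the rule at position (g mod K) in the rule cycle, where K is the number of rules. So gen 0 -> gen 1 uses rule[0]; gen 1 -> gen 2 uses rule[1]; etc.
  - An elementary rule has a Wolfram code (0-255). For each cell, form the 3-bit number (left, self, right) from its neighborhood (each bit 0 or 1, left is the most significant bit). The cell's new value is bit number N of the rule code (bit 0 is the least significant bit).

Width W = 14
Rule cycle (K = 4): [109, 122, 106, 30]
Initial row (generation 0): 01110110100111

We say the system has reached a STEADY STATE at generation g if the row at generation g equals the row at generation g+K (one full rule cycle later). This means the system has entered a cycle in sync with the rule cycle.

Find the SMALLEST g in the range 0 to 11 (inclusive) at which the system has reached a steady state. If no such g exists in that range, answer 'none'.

Gen 0: 01110110100111
Gen 1 (rule 109): 01011111100101
Gen 2 (rule 122): 10110000111010
Gen 3 (rule 106): 01110001101100
Gen 4 (rule 30): 11001011001010
Gen 5 (rule 109): 11001111001110
Gen 6 (rule 122): 11111001111011
Gen 7 (rule 106): 10001011001111
Gen 8 (rule 30): 11011010111000
Gen 9 (rule 109): 11111111101011
Gen 10 (rule 122): 10000000110111
Gen 11 (rule 106): 00000001111101
Gen 12 (rule 30): 00000011000001
Gen 13 (rule 109): 11111011011101
Gen 14 (rule 122): 10001111110110
Gen 15 (rule 106): 00011000011110

Answer: none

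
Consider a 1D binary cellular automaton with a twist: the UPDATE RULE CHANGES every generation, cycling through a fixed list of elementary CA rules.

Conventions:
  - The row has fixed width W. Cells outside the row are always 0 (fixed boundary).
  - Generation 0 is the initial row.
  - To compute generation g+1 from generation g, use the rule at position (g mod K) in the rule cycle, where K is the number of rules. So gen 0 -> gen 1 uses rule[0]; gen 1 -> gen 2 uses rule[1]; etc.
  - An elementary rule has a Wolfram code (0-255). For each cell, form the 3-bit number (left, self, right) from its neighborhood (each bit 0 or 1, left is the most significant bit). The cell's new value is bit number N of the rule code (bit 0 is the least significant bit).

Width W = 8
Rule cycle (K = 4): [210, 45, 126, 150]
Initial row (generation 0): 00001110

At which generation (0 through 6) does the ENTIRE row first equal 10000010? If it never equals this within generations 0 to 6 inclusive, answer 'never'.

Answer: never

Derivation:
Gen 0: 00001110
Gen 1 (rule 210): 00010111
Gen 2 (rule 45): 11011100
Gen 3 (rule 126): 11110110
Gen 4 (rule 150): 01100001
Gen 5 (rule 210): 10110010
Gen 6 (rule 45): 11100010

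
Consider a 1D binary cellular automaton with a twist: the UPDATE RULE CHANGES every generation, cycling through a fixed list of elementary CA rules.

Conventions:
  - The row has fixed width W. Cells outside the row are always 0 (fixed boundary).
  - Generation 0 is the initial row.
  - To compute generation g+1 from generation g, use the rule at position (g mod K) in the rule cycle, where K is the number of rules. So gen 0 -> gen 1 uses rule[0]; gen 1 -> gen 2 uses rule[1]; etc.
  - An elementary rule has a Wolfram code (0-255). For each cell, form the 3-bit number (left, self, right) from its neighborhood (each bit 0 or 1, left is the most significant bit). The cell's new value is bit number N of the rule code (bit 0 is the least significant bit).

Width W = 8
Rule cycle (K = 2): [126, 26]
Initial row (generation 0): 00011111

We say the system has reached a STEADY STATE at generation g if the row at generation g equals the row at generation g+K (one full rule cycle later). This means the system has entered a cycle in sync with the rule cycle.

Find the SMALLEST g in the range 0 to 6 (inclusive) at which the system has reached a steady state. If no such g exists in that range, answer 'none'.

Answer: none

Derivation:
Gen 0: 00011111
Gen 1 (rule 126): 00110001
Gen 2 (rule 26): 01101010
Gen 3 (rule 126): 11111111
Gen 4 (rule 26): 10000000
Gen 5 (rule 126): 11000000
Gen 6 (rule 26): 10100000
Gen 7 (rule 126): 11110000
Gen 8 (rule 26): 10001000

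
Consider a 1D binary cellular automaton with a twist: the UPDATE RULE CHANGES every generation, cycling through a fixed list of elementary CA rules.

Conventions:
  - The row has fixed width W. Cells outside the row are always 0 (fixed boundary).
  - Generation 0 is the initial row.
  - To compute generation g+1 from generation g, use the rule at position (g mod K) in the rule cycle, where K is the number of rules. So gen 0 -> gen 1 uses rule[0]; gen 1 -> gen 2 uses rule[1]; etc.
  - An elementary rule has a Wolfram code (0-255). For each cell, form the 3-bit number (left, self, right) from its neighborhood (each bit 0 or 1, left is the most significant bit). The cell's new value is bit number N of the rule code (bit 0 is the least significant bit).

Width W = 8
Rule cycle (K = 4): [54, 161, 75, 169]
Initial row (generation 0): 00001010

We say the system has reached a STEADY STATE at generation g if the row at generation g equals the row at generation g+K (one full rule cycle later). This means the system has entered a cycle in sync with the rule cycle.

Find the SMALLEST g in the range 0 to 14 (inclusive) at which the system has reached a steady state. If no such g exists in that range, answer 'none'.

Answer: none

Derivation:
Gen 0: 00001010
Gen 1 (rule 54): 00011111
Gen 2 (rule 161): 11001110
Gen 3 (rule 75): 11011010
Gen 4 (rule 169): 10110100
Gen 5 (rule 54): 11001110
Gen 6 (rule 161): 00000100
Gen 7 (rule 75): 11111001
Gen 8 (rule 169): 11110000
Gen 9 (rule 54): 00001000
Gen 10 (rule 161): 11100011
Gen 11 (rule 75): 10101111
Gen 12 (rule 169): 01011110
Gen 13 (rule 54): 11100001
Gen 14 (rule 161): 01001100
Gen 15 (rule 75): 10011101
Gen 16 (rule 169): 00011010
Gen 17 (rule 54): 00100111
Gen 18 (rule 161): 10000010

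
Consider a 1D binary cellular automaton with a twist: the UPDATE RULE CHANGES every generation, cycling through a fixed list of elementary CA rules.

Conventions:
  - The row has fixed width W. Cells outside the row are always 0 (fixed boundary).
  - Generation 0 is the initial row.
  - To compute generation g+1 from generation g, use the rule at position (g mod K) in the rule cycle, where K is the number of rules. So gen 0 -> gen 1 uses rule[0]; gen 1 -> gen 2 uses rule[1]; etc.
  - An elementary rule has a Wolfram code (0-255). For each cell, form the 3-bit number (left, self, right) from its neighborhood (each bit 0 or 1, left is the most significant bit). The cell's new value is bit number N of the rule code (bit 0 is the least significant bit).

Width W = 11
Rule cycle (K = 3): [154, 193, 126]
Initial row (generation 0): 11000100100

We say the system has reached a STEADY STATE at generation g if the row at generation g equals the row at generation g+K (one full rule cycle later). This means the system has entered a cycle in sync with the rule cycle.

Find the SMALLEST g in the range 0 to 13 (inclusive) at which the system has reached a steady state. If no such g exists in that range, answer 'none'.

Gen 0: 11000100100
Gen 1 (rule 154): 10101011010
Gen 2 (rule 193): 00000001000
Gen 3 (rule 126): 00000011100
Gen 4 (rule 154): 00000111010
Gen 5 (rule 193): 11110011000
Gen 6 (rule 126): 10011111100
Gen 7 (rule 154): 01111111010
Gen 8 (rule 193): 00111111000
Gen 9 (rule 126): 01100001100
Gen 10 (rule 154): 11010011010
Gen 11 (rule 193): 01000001000
Gen 12 (rule 126): 11100011100
Gen 13 (rule 154): 11010111010
Gen 14 (rule 193): 01000011000
Gen 15 (rule 126): 11100111100
Gen 16 (rule 154): 11011111010

Answer: none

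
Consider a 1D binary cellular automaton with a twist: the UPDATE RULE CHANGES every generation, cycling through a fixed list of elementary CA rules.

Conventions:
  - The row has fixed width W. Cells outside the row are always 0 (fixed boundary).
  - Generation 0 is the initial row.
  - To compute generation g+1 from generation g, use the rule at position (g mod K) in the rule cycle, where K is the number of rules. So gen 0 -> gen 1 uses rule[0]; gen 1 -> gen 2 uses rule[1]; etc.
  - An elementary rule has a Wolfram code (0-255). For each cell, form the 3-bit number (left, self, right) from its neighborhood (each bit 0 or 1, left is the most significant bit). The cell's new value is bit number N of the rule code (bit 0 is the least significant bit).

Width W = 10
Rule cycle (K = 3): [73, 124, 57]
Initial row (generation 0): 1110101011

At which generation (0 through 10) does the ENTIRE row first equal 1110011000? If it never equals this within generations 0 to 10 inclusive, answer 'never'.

Gen 0: 1110101011
Gen 1 (rule 73): 1010000011
Gen 2 (rule 124): 1111000011
Gen 3 (rule 57): 1000111010
Gen 4 (rule 73): 0010101000
Gen 5 (rule 124): 0011111100
Gen 6 (rule 57): 1010000011
Gen 7 (rule 73): 0000111011
Gen 8 (rule 124): 0000101111
Gen 9 (rule 57): 1110011000
Gen 10 (rule 73): 1010011011

Answer: 9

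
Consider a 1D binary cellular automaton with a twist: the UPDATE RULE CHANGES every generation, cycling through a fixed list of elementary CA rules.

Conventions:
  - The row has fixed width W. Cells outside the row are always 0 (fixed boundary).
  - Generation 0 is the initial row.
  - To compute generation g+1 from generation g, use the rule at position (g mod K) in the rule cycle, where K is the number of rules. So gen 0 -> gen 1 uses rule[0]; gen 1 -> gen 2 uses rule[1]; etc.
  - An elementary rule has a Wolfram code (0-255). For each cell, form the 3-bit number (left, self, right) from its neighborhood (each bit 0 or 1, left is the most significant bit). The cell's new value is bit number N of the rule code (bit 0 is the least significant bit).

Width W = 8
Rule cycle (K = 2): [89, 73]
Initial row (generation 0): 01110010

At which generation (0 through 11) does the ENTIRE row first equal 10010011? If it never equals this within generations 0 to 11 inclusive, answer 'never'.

Answer: never

Derivation:
Gen 0: 01110010
Gen 1 (rule 89): 01011001
Gen 2 (rule 73): 00011000
Gen 3 (rule 89): 11011111
Gen 4 (rule 73): 11010001
Gen 5 (rule 89): 11001100
Gen 6 (rule 73): 11001101
Gen 7 (rule 89): 11101100
Gen 8 (rule 73): 10101101
Gen 9 (rule 89): 00001100
Gen 10 (rule 73): 11101101
Gen 11 (rule 89): 10101100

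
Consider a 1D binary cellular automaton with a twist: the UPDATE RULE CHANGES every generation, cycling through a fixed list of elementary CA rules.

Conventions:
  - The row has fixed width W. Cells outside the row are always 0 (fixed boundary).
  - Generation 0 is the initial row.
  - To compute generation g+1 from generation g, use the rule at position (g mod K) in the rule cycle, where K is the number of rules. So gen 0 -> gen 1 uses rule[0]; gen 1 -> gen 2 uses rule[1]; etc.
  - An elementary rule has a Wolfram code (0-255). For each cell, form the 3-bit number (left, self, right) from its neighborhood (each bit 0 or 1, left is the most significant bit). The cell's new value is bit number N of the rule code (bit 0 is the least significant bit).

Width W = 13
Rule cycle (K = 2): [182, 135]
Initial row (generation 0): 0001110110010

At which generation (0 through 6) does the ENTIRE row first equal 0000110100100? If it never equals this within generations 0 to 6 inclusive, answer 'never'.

Gen 0: 0001110110010
Gen 1 (rule 182): 0010101001111
Gen 2 (rule 135): 1110101010110
Gen 3 (rule 182): 0101111111001
Gen 4 (rule 135): 1100111110011
Gen 5 (rule 182): 0011011101100
Gen 6 (rule 135): 1100001000001

Answer: never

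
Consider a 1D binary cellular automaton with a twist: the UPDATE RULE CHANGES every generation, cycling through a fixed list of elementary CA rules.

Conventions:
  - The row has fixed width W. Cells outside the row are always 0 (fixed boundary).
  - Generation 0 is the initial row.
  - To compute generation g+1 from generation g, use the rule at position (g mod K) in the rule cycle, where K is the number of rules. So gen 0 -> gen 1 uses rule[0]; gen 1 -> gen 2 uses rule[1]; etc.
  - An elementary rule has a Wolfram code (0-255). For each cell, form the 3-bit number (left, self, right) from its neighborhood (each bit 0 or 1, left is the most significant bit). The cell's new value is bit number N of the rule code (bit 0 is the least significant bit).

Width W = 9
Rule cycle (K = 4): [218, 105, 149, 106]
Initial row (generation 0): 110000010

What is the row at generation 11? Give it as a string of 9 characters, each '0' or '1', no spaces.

Gen 0: 110000010
Gen 1 (rule 218): 111000101
Gen 2 (rule 105): 101010010
Gen 3 (rule 149): 101011011
Gen 4 (rule 106): 010111111
Gen 5 (rule 218): 100111111
Gen 6 (rule 105): 000100001
Gen 7 (rule 149): 110111101
Gen 8 (rule 106): 111100110
Gen 9 (rule 218): 111111111
Gen 10 (rule 105): 100000001
Gen 11 (rule 149): 111111101

Answer: 111111101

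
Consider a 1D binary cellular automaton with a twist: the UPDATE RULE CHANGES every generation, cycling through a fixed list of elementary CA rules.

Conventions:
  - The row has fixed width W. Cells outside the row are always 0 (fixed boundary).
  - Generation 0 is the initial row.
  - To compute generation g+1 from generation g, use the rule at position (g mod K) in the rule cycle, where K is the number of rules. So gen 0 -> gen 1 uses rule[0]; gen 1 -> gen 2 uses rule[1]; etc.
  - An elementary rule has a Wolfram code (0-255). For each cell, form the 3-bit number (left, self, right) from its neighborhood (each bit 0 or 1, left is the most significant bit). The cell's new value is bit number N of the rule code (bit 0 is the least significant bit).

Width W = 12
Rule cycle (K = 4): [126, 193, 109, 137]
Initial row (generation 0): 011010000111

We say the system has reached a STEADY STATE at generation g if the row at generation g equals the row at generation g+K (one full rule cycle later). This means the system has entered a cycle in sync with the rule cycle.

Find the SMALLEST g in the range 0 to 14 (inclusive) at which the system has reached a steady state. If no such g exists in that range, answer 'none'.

Gen 0: 011010000111
Gen 1 (rule 126): 111111001101
Gen 2 (rule 193): 011111000100
Gen 3 (rule 109): 010001010101
Gen 4 (rule 137): 000100000000
Gen 5 (rule 126): 001110000000
Gen 6 (rule 193): 100110111111
Gen 7 (rule 109): 100111100001
Gen 8 (rule 137): 000111001100
Gen 9 (rule 126): 001101111110
Gen 10 (rule 193): 100100111110
Gen 11 (rule 109): 100100100010
Gen 12 (rule 137): 000000001000
Gen 13 (rule 126): 000000011100
Gen 14 (rule 193): 111111001101
Gen 15 (rule 109): 100001001111
Gen 16 (rule 137): 001100001110
Gen 17 (rule 126): 011110011011
Gen 18 (rule 193): 001110001001

Answer: none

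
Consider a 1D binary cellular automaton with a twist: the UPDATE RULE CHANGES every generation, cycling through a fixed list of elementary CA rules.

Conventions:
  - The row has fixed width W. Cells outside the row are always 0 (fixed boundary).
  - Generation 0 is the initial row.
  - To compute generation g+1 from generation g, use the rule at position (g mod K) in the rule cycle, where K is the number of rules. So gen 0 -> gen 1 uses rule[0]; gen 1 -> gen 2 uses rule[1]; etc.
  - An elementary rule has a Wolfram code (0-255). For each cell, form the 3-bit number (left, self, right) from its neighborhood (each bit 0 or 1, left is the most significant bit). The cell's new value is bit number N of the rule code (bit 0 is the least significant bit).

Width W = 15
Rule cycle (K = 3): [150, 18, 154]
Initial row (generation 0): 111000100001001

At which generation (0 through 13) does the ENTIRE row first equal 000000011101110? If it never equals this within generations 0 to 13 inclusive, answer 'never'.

Answer: 13

Derivation:
Gen 0: 111000100001001
Gen 1 (rule 150): 010101110011111
Gen 2 (rule 18): 100000001100000
Gen 3 (rule 154): 010000011010000
Gen 4 (rule 150): 111000100011000
Gen 5 (rule 18): 000101010100100
Gen 6 (rule 154): 001000000011010
Gen 7 (rule 150): 011100000100011
Gen 8 (rule 18): 100010001010100
Gen 9 (rule 154): 010101010000010
Gen 10 (rule 150): 110101011000111
Gen 11 (rule 18): 000000000101000
Gen 12 (rule 154): 000000001000100
Gen 13 (rule 150): 000000011101110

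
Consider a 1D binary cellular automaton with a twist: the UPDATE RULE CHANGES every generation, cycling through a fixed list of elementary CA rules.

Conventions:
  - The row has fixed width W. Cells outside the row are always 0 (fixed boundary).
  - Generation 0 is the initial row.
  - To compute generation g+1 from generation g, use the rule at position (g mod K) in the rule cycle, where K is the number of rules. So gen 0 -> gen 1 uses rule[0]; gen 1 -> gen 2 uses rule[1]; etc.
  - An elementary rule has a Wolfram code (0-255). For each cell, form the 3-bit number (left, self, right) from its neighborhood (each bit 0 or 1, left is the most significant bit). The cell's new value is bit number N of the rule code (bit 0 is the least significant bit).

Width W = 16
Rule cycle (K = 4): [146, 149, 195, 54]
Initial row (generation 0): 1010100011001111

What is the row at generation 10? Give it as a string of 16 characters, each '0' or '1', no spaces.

Gen 0: 1010100011001111
Gen 1 (rule 146): 0000010100110110
Gen 2 (rule 149): 1111010110000001
Gen 3 (rule 195): 0111000010111110
Gen 4 (rule 54): 1000100111000001
Gen 5 (rule 146): 0101011010100010
Gen 6 (rule 149): 0101000010111011
Gen 7 (rule 195): 1000011100011001
Gen 8 (rule 54): 1100100010100111
Gen 9 (rule 146): 0011010100011010
Gen 10 (rule 149): 1000010111000011

Answer: 1000010111000011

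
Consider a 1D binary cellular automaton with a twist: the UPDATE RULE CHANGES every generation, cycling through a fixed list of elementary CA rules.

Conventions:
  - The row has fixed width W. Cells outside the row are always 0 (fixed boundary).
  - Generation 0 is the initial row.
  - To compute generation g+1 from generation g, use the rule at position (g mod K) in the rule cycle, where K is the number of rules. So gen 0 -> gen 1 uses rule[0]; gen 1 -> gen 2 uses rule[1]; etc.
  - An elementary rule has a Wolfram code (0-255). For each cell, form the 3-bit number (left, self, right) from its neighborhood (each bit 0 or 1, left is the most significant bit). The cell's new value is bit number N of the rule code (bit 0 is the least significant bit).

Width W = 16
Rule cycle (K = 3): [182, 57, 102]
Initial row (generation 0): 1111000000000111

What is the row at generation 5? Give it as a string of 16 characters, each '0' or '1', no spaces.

Gen 0: 1111000000000111
Gen 1 (rule 182): 0110100000001010
Gen 2 (rule 57): 0101011111100101
Gen 3 (rule 102): 1111100000101111
Gen 4 (rule 182): 0111010001110110
Gen 5 (rule 57): 0100101101001101

Answer: 0100101101001101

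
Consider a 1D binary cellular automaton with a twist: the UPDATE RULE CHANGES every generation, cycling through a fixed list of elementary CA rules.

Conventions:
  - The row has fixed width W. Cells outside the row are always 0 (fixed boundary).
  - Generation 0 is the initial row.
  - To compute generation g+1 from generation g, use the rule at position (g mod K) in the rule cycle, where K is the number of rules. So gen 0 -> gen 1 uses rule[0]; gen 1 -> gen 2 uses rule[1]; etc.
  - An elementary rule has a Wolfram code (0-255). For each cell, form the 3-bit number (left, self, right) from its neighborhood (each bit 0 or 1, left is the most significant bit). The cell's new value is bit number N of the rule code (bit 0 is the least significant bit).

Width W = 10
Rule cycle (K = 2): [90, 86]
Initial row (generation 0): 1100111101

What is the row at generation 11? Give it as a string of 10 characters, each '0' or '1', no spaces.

Answer: 1010010010

Derivation:
Gen 0: 1100111101
Gen 1 (rule 90): 1111100100
Gen 2 (rule 86): 0000111110
Gen 3 (rule 90): 0001100011
Gen 4 (rule 86): 0010110101
Gen 5 (rule 90): 0100110000
Gen 6 (rule 86): 1111011000
Gen 7 (rule 90): 1001011100
Gen 8 (rule 86): 1111000110
Gen 9 (rule 90): 1001101111
Gen 10 (rule 86): 1110100001
Gen 11 (rule 90): 1010010010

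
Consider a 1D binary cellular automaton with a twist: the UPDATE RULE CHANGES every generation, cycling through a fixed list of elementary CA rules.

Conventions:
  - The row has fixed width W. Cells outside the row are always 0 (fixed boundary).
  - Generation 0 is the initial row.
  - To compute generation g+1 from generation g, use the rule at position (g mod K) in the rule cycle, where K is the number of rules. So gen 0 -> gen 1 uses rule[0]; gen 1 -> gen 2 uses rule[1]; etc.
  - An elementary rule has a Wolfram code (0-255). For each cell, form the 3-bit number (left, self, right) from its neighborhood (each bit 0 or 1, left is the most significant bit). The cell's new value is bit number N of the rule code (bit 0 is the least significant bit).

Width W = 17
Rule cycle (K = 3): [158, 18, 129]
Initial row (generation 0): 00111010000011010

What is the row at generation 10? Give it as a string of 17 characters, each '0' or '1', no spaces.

Gen 0: 00111010000011010
Gen 1 (rule 158): 01110011000110011
Gen 2 (rule 18): 10001100101001100
Gen 3 (rule 129): 00100000000000001
Gen 4 (rule 158): 01110000000000011
Gen 5 (rule 18): 10001000000000100
Gen 6 (rule 129): 00100011111110001
Gen 7 (rule 158): 01110111111101011
Gen 8 (rule 18): 10000000000000000
Gen 9 (rule 129): 00111111111111111
Gen 10 (rule 158): 01111111111111110

Answer: 01111111111111110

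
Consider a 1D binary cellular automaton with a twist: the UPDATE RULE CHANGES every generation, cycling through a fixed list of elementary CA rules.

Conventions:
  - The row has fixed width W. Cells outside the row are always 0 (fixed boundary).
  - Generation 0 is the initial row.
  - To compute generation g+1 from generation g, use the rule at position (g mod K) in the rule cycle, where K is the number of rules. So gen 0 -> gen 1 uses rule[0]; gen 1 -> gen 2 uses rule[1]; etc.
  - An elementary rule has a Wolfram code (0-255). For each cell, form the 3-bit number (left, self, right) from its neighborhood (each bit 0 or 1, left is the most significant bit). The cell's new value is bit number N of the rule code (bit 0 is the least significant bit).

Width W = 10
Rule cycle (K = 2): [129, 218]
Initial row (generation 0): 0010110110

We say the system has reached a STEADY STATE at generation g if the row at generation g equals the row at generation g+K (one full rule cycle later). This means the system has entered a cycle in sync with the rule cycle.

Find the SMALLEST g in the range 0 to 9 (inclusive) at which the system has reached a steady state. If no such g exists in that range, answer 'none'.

Gen 0: 0010110110
Gen 1 (rule 129): 1000000000
Gen 2 (rule 218): 0100000000
Gen 3 (rule 129): 0001111111
Gen 4 (rule 218): 0011111111
Gen 5 (rule 129): 1001111110
Gen 6 (rule 218): 0111111111
Gen 7 (rule 129): 0011111110
Gen 8 (rule 218): 0111111111
Gen 9 (rule 129): 0011111110
Gen 10 (rule 218): 0111111111
Gen 11 (rule 129): 0011111110

Answer: 6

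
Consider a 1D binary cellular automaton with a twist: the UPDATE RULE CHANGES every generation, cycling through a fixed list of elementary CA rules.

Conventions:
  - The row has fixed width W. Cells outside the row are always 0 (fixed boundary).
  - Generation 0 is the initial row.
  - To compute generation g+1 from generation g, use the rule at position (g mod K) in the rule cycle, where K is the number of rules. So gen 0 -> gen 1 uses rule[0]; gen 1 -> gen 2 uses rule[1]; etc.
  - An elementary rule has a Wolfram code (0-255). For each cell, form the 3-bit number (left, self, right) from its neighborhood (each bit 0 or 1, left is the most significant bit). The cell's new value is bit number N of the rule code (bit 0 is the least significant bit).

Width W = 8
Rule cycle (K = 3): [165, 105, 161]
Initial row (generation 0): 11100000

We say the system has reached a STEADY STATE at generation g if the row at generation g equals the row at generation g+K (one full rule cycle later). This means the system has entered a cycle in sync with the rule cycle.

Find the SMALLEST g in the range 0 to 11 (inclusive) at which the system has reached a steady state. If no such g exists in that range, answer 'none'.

Answer: 0

Derivation:
Gen 0: 11100000
Gen 1 (rule 165): 01001111
Gen 2 (rule 105): 00001001
Gen 3 (rule 161): 11100000
Gen 4 (rule 165): 01001111
Gen 5 (rule 105): 00001001
Gen 6 (rule 161): 11100000
Gen 7 (rule 165): 01001111
Gen 8 (rule 105): 00001001
Gen 9 (rule 161): 11100000
Gen 10 (rule 165): 01001111
Gen 11 (rule 105): 00001001
Gen 12 (rule 161): 11100000
Gen 13 (rule 165): 01001111
Gen 14 (rule 105): 00001001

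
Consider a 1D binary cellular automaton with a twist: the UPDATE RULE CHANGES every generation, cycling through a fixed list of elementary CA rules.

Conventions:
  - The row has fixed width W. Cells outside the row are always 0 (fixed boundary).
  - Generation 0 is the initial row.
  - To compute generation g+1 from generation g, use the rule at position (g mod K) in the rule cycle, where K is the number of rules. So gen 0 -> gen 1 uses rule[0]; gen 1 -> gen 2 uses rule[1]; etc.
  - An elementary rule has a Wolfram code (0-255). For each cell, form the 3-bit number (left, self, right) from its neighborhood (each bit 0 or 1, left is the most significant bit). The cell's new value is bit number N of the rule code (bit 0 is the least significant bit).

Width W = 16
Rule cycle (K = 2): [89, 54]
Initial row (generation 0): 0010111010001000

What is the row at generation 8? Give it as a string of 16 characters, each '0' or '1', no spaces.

Answer: 1110011101000000

Derivation:
Gen 0: 0010111010001000
Gen 1 (rule 89): 1000101001100111
Gen 2 (rule 54): 1101111110011000
Gen 3 (rule 89): 1101000011011111
Gen 4 (rule 54): 0011100100100000
Gen 5 (rule 89): 1010110010011111
Gen 6 (rule 54): 1111001111100000
Gen 7 (rule 89): 1001101000111111
Gen 8 (rule 54): 1110011101000000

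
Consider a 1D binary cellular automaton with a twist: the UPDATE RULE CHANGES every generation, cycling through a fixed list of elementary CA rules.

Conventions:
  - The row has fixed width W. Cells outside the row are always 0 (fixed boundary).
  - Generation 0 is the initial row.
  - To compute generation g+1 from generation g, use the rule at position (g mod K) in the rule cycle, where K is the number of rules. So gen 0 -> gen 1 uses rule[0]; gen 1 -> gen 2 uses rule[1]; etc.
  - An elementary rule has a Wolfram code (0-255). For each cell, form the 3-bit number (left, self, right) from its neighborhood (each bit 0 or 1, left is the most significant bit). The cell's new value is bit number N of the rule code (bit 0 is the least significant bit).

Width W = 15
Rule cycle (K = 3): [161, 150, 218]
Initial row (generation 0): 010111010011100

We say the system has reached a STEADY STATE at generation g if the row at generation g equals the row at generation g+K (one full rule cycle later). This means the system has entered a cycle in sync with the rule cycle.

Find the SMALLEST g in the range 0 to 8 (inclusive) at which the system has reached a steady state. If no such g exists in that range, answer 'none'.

Gen 0: 010111010011100
Gen 1 (rule 161): 001010100001001
Gen 2 (rule 150): 011010110011111
Gen 3 (rule 218): 111000111111111
Gen 4 (rule 161): 010010011111110
Gen 5 (rule 150): 111111101111101
Gen 6 (rule 218): 111111101111100
Gen 7 (rule 161): 011111010111001
Gen 8 (rule 150): 101110010010111
Gen 9 (rule 218): 001111101100111
Gen 10 (rule 161): 100111010000010
Gen 11 (rule 150): 111010011000111

Answer: none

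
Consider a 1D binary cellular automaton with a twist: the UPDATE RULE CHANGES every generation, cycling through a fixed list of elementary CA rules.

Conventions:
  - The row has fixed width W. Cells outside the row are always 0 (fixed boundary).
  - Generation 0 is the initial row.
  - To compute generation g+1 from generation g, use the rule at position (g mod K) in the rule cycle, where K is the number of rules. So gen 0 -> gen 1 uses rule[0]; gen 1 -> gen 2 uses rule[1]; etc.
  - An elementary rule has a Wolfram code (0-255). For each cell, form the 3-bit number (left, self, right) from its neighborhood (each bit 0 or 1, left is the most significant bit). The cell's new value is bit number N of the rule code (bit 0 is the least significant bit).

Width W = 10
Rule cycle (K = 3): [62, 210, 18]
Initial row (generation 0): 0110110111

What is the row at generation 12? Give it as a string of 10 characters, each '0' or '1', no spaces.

Answer: 1011011010

Derivation:
Gen 0: 0110110111
Gen 1 (rule 62): 1101101100
Gen 2 (rule 210): 0100100110
Gen 3 (rule 18): 1011011001
Gen 4 (rule 62): 1110110111
Gen 5 (rule 210): 0110010011
Gen 6 (rule 18): 1001101100
Gen 7 (rule 62): 1111011010
Gen 8 (rule 210): 0111001001
Gen 9 (rule 18): 1000110110
Gen 10 (rule 62): 1101101101
Gen 11 (rule 210): 0100100100
Gen 12 (rule 18): 1011011010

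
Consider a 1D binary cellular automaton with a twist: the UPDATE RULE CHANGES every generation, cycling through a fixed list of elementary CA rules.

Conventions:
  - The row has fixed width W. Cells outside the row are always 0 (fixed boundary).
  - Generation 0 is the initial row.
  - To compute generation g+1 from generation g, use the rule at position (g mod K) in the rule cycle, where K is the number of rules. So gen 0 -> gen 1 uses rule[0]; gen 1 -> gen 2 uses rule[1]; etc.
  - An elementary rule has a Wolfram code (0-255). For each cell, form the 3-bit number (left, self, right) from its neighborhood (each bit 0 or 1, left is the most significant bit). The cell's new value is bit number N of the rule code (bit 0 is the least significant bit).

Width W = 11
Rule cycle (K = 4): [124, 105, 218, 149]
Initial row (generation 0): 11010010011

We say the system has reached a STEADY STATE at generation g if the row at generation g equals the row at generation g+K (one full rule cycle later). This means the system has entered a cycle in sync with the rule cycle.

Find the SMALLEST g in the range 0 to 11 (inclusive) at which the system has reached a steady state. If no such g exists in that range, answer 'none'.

Answer: none

Derivation:
Gen 0: 11010010011
Gen 1 (rule 124): 11111011011
Gen 2 (rule 105): 10001111111
Gen 3 (rule 218): 01011111111
Gen 4 (rule 149): 01001111110
Gen 5 (rule 124): 01101000011
Gen 6 (rule 105): 01110011011
Gen 7 (rule 218): 11111111011
Gen 8 (rule 149): 01111110000
Gen 9 (rule 124): 01000011000
Gen 10 (rule 105): 00011011011
Gen 11 (rule 218): 00111011011
Gen 12 (rule 149): 10010000000
Gen 13 (rule 124): 11011000000
Gen 14 (rule 105): 11111011111
Gen 15 (rule 218): 11111011111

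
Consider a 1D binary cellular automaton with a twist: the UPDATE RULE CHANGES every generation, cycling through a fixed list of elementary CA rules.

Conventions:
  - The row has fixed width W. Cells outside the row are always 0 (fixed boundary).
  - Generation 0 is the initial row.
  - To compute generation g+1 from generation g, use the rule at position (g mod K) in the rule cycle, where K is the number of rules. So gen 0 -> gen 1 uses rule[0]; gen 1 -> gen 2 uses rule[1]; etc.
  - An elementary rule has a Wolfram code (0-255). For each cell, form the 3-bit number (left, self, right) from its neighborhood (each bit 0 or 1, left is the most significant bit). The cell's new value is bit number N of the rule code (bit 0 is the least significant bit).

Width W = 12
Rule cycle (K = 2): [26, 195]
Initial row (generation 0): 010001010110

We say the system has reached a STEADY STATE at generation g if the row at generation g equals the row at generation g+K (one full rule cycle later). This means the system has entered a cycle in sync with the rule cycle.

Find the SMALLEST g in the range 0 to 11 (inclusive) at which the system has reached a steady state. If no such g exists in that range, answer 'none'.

Gen 0: 010001010110
Gen 1 (rule 26): 101010000101
Gen 2 (rule 195): 000000111000
Gen 3 (rule 26): 000001100100
Gen 4 (rule 195): 111110101001
Gen 5 (rule 26): 100000000110
Gen 6 (rule 195): 001111111010
Gen 7 (rule 26): 011000000001
Gen 8 (rule 195): 101011111110
Gen 9 (rule 26): 000010000001
Gen 10 (rule 195): 111100111110
Gen 11 (rule 26): 100011100001
Gen 12 (rule 195): 001101101110
Gen 13 (rule 26): 011001001001

Answer: none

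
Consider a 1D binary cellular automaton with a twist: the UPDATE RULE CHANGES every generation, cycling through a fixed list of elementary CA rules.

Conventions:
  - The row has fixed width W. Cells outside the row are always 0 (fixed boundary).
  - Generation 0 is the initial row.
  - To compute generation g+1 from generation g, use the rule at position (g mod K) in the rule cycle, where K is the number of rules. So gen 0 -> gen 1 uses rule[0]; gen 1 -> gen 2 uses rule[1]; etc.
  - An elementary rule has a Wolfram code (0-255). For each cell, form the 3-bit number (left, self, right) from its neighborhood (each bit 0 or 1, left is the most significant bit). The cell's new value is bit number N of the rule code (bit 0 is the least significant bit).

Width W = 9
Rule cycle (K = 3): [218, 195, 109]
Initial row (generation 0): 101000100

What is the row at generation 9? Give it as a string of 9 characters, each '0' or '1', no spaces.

Answer: 111000010

Derivation:
Gen 0: 101000100
Gen 1 (rule 218): 000101010
Gen 2 (rule 195): 111000000
Gen 3 (rule 109): 101011111
Gen 4 (rule 218): 000011111
Gen 5 (rule 195): 111101111
Gen 6 (rule 109): 100111001
Gen 7 (rule 218): 011111110
Gen 8 (rule 195): 101111110
Gen 9 (rule 109): 111000010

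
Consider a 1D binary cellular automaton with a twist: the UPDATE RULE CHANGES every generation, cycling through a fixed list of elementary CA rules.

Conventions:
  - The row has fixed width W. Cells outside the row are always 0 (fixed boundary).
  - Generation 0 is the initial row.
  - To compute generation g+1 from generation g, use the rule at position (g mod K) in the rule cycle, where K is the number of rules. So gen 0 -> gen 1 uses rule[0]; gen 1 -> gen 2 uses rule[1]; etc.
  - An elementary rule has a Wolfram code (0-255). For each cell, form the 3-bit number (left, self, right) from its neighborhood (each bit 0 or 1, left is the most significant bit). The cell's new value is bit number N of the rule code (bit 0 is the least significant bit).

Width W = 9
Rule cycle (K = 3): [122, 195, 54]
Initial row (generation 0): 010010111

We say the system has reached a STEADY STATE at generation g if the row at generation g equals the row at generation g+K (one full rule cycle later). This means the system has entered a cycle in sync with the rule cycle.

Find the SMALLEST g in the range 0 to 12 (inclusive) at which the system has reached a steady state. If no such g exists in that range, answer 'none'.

Gen 0: 010010111
Gen 1 (rule 122): 101101101
Gen 2 (rule 195): 000100100
Gen 3 (rule 54): 001111110
Gen 4 (rule 122): 011000011
Gen 5 (rule 195): 101011101
Gen 6 (rule 54): 111100011
Gen 7 (rule 122): 100110111
Gen 8 (rule 195): 001010011
Gen 9 (rule 54): 011111100
Gen 10 (rule 122): 110000110
Gen 11 (rule 195): 010111010
Gen 12 (rule 54): 111000111
Gen 13 (rule 122): 101101101
Gen 14 (rule 195): 000100100
Gen 15 (rule 54): 001111110

Answer: none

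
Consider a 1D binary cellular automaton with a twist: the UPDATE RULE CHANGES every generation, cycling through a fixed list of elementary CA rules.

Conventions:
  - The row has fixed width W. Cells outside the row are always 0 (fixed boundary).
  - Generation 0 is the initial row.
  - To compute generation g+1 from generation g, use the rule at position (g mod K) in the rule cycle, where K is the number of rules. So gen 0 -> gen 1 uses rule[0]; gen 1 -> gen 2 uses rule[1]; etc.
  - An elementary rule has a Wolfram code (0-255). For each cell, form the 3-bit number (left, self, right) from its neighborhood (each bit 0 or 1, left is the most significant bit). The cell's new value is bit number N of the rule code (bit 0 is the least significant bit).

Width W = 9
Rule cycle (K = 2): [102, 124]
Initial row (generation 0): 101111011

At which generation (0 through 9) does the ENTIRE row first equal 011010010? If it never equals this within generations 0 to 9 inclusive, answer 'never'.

Gen 0: 101111011
Gen 1 (rule 102): 110001101
Gen 2 (rule 124): 111001111
Gen 3 (rule 102): 001010001
Gen 4 (rule 124): 001111001
Gen 5 (rule 102): 010001011
Gen 6 (rule 124): 011001111
Gen 7 (rule 102): 101010001
Gen 8 (rule 124): 111111001
Gen 9 (rule 102): 000001011

Answer: never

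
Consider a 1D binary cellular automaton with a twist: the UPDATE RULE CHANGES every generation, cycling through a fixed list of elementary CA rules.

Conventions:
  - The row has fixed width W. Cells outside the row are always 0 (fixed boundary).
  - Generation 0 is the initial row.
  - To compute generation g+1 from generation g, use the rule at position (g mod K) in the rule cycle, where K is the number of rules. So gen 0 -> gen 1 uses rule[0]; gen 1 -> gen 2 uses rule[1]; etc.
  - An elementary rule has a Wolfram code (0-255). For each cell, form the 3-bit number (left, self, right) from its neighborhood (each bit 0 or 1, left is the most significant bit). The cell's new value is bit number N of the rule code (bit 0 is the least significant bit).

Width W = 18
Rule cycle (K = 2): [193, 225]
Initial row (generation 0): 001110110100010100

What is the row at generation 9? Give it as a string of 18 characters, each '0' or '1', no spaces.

Answer: 001110011100000001

Derivation:
Gen 0: 001110110100010100
Gen 1 (rule 193): 100110010001000001
Gen 2 (rule 225): 000010000100011100
Gen 3 (rule 193): 111000110001001101
Gen 4 (rule 225): 011010010100000110
Gen 5 (rule 193): 001000000001110010
Gen 6 (rule 225): 100011111100110000
Gen 7 (rule 193): 001001111100010111
Gen 8 (rule 225): 100000111101001011
Gen 9 (rule 193): 001110011100000001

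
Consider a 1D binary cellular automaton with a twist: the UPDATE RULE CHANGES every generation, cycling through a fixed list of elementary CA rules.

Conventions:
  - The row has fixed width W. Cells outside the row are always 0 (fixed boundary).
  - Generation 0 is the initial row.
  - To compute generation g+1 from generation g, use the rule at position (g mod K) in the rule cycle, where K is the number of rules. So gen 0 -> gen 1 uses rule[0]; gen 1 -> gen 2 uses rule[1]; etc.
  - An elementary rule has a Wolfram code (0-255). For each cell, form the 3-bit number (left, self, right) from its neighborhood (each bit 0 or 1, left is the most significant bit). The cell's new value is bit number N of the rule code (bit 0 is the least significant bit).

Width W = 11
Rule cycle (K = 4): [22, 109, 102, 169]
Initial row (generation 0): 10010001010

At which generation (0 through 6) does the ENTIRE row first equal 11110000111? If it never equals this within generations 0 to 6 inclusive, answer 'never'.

Gen 0: 10010001010
Gen 1 (rule 22): 11111011011
Gen 2 (rule 109): 10001111111
Gen 3 (rule 102): 10010000001
Gen 4 (rule 169): 00000111100
Gen 5 (rule 22): 00001000010
Gen 6 (rule 109): 11101011010

Answer: never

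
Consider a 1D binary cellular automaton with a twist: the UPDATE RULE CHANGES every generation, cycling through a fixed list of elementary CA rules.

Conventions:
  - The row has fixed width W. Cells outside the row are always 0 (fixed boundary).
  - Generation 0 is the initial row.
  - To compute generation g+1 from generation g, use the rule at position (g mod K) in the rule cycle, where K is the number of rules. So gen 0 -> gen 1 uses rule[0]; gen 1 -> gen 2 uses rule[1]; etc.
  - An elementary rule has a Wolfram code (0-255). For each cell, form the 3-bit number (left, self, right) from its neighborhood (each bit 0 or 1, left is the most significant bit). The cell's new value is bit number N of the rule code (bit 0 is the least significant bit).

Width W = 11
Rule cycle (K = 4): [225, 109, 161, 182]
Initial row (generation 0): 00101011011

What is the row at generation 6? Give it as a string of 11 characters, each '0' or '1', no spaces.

Gen 0: 00101011011
Gen 1 (rule 225): 10010101101
Gen 2 (rule 109): 10011111111
Gen 3 (rule 161): 00001111110
Gen 4 (rule 182): 00010111101
Gen 5 (rule 225): 11001011110
Gen 6 (rule 109): 11001110010

Answer: 11001110010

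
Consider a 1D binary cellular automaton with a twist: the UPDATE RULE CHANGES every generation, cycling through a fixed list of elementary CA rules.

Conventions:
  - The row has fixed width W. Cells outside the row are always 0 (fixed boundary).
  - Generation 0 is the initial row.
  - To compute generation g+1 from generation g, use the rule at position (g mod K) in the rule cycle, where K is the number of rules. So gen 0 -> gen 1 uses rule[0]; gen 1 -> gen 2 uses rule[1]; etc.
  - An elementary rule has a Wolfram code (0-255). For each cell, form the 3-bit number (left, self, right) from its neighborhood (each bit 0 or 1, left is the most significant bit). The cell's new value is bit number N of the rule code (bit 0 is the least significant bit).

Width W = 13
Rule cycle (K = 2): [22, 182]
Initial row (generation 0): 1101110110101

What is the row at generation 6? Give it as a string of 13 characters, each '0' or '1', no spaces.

Gen 0: 1101110110101
Gen 1 (rule 22): 0000000000101
Gen 2 (rule 182): 0000000001111
Gen 3 (rule 22): 0000000010000
Gen 4 (rule 182): 0000000111000
Gen 5 (rule 22): 0000001000100
Gen 6 (rule 182): 0000011101110

Answer: 0000011101110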